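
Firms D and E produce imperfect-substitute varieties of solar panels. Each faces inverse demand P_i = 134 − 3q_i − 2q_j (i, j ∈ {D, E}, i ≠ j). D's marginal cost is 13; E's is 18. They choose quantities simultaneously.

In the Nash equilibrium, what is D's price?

Firm D's profit: π = q_D(134 − 3q_D − 2q_E) − 13q_D.
∂π/∂q_D = 121 − 6q_D − 2q_E = 0 ⇒ q_D = 121/6 − (1/3)q_E.
Similarly q_E = 58/3 − (1/3)q_D.
Substituting the second reaction function into the first: q_D = 121/6 − (1/3)(58/3 − (1/3)q_D), which gives (8/9)q_D = 247/18 ⇒ q_D = 15.4375.
Then q_E = 58/3 − (1/3)·15.4375 = 14.1875.
P_D = 134 − 3·15.4375 − 2·14.1875 = 59.3125.

59.3125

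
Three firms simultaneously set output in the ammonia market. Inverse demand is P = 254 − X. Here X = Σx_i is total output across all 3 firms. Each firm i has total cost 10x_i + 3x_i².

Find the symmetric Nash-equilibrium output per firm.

A representative firm's profit is π_i = x_i(254 − X) − 10x_i − 3x_i², with X = x_i + Σ_{j≠i} x_j.
First-order condition: 244 − 8x_i − Σ_{j≠i} x_j = 0.
With identical firms, set every x_j = x: then 244 − 8x − 2x = 0, i.e. x = 244/10 = 24.4.

24.4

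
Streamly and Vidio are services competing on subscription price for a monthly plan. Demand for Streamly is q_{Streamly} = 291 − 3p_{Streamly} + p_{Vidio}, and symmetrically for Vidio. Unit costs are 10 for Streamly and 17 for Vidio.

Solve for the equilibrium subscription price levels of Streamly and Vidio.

Streamly's profit: π = (p_{Streamly} − 10)(291 − 3p_{Streamly} + p_{Vidio}).
∂π/∂p_{Streamly} = 321 − 6p_{Streamly} + p_{Vidio} = 0 ⇒ p_{Streamly} = 53.5 + (1/6)p_{Vidio}.
Similarly p_{Vidio} = 57 + (1/6)p_{Streamly}.
Plugging p_{Vidio} into Streamly's best response: p_{Streamly} = 53.5 + (1/6)(57 + (1/6)p_{Streamly}) ⇒ (35/36)p_{Streamly} = 63, so p_{Streamly} = 64.8.
Then p_{Vidio} = 57 + (1/6)·64.8 = 67.8.

64.8, 67.8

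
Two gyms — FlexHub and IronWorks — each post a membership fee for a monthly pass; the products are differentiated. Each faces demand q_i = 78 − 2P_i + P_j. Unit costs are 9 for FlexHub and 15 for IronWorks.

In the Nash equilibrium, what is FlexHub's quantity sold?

47.6

FlexHub's profit: π = (P_{FlexHub} − 9)(78 − 2P_{FlexHub} + P_{IronWorks}).
∂π/∂P_{FlexHub} = 96 − 4P_{FlexHub} + P_{IronWorks} = 0 ⇒ P_{FlexHub} = 24 + 0.25P_{IronWorks}.
Similarly P_{IronWorks} = 27 + 0.25P_{FlexHub}.
Solving the two reaction functions simultaneously: (1 − (0.25)(0.25))P_{FlexHub} = 24 + 0.25·27, so 0.9375P_{FlexHub} = 30.75 and P_{FlexHub} = 32.8.
Then P_{IronWorks} = 27 + 0.25·32.8 = 35.2.
q_{FlexHub} = 78 − 2·32.8 + 35.2 = 47.6.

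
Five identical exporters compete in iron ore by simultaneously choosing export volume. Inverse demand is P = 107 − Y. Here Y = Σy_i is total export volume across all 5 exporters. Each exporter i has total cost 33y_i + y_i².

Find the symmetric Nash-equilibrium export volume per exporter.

9.25

A representative exporter's profit is π_i = y_i(107 − Y) − 33y_i − y_i², with Y = y_i + Σ_{j≠i} y_j.
First-order condition: 74 − 4y_i − Σ_{j≠i} y_j = 0.
Imposing symmetry (y_j = y for all j) turns Σ_{j≠i} y_j into 4y, so 74 = 8y and y = 9.25.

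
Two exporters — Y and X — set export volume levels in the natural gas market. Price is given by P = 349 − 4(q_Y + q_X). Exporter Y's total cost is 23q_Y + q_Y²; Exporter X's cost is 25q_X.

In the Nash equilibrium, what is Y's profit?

Exporter Y's profit: π = q_Y(349 − 4(q_Y + q_X)) − 23q_Y − q_Y².
∂π/∂q_Y = 326 − 10q_Y − 4q_X = 0, so q_Y = 32.6 − 0.4q_X.
For X: ∂π/∂q_X = 324 − 8q_X − 4q_Y = 0 ⇒ q_X = 40.5 − 0.5q_Y.
Solving the two reaction functions simultaneously: (1 − (−0.4)(−0.5))q_Y = 32.6 − 0.4·40.5, so 0.8q_Y = 16.4 and q_Y = 20.5.
Then q_X = 40.5 − 0.5·20.5 = 30.25.
Price P = 349 − 4·50.75 = 146.
Y's profit: (146 − 23)·20.5 − (20.5)² = 2101.25.

2101.25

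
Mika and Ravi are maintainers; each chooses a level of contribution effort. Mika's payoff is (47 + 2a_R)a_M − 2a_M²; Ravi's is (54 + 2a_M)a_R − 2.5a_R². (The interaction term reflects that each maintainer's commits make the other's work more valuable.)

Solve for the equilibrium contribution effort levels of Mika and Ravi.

Expanding Mika's payoff: 47a_M + 2a_Ra_M − 2a_M².
∂π/∂a_M = 47 + 2a_R − 4a_M = 0, so a_M = 11.75 + 0.5a_R.
Likewise for Ravi: a_R = 10.8 + 0.4a_M.
Solving the two reaction functions simultaneously: (1 − (0.5)(0.4))a_M = 11.75 + 0.5·10.8, so 0.8a_M = 17.15 and a_M = 21.4375.
Then a_R = 10.8 + 0.4·21.4375 = 19.375.

21.4375, 19.375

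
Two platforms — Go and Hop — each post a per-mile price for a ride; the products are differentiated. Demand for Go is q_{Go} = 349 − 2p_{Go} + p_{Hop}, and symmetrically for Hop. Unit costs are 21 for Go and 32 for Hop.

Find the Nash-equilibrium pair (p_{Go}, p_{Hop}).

131.8, 136.2

Go's profit: π = (p_{Go} − 21)(349 − 2p_{Go} + p_{Hop}).
∂π/∂p_{Go} = 391 − 4p_{Go} + p_{Hop} = 0 ⇒ p_{Go} = 97.75 + 0.25p_{Hop}.
Similarly p_{Hop} = 103.25 + 0.25p_{Go}.
Plugging p_{Hop} into Go's best response: p_{Go} = 97.75 + 0.25(103.25 + 0.25p_{Go}) ⇒ 0.9375p_{Go} = 123.5625, so p_{Go} = 131.8.
Then p_{Hop} = 103.25 + 0.25·131.8 = 136.2.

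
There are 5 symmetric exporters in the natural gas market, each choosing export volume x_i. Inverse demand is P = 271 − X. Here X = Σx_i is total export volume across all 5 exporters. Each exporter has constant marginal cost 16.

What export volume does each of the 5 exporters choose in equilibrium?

42.5

A representative exporter's profit is π_i = x_i(271 − X) − 16x_i, with X = x_i + Σ_{j≠i} x_j.
First-order condition: 255 − 2x_i − Σ_{j≠i} x_j = 0.
In a symmetric equilibrium every exporter chooses the same x, so Σ_{j≠i} x_j = 4x. The condition becomes 255 − 6x = 0, giving x = 255/6 = 42.5.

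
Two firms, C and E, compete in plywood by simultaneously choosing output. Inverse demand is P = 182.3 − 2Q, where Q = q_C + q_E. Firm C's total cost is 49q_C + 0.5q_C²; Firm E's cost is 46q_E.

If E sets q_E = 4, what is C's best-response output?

Firm C's profit: π = q_C(182.3 − 2(q_C + q_E)) − 49q_C − 0.5q_C².
∂π/∂q_C = 133.3 − 5q_C − 2q_E = 0, so q_C = 26.66 − 0.4q_E.
At q_E = 4: q_C = 26.66 − 0.4·4 = 25.06.

25.06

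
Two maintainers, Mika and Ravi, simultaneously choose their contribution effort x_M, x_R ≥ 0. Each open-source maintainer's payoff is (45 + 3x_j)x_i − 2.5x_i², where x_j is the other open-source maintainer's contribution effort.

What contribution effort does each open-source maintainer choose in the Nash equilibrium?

22.5

Mika's payoff is (45 + 3x_R)x_M − 2.5x_M².
∂π/∂x_M = 45 + 3x_R − 5x_M = 0, so x_M = 9 + 0.6x_R.
By symmetry x_R = x_M; substituting into the reaction function, 0.4x_M = 9 and x_M = 22.5.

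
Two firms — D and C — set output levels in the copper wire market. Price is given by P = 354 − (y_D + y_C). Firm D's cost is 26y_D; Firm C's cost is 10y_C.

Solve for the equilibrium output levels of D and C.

104, 120

Firm D's profit: π = y_D(354 − (y_D + y_C)) − 26y_D.
∂π/∂y_D = 328 − 2y_D − y_C = 0, so y_D = 164 − 0.5y_C.
By the same steps for C: y_C = 172 − 0.5y_D.
Plugging y_C into D's best response: y_D = 164 − 0.5(172 − 0.5y_D) ⇒ 0.75y_D = 78, so y_D = 104.
Then y_C = 172 − 0.5·104 = 120.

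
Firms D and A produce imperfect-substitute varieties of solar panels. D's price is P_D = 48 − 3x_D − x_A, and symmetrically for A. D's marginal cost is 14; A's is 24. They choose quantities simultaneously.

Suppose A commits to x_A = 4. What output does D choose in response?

5

Firm D's profit: π = x_D(48 − 3x_D − x_A) − 14x_D.
∂π/∂x_D = 34 − 6x_D − x_A = 0 ⇒ x_D = 17/3 − (1/6)x_A.
At x_A = 4: x_D = 17/3 − (1/6)·4 = 5.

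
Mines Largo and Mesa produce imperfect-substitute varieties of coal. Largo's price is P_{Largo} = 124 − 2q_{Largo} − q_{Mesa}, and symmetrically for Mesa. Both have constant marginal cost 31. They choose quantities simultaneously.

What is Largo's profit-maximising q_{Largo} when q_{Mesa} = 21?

Mine Largo's profit: π = q_{Largo}(124 − 2q_{Largo} − q_{Mesa}) − 31q_{Largo}.
∂π/∂q_{Largo} = 93 − 4q_{Largo} − q_{Mesa} = 0 ⇒ q_{Largo} = 23.25 − 0.25q_{Mesa}.
At q_{Mesa} = 21: q_{Largo} = 23.25 − 0.25·21 = 18.

18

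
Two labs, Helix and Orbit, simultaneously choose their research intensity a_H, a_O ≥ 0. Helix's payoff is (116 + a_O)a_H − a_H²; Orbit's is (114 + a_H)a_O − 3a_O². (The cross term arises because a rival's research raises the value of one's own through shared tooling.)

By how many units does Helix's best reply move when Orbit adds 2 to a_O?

1

Expanding Helix's payoff: 116a_H + a_Oa_H − a_H².
∂π/∂a_H = 116 + a_O − 2a_H = 0, so a_H = 58 + 0.5a_O.
The reaction-function slope is 0.5, so a 2-unit rise in a_O moves a_H by 0.5 × 2 = 1. Helix's best response rises — the actions are strategic complements.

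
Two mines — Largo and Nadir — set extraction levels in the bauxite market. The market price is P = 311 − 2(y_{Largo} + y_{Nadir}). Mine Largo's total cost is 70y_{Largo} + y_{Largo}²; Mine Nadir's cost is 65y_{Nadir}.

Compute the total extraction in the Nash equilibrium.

73.3

Mine Largo's profit: π = y_{Largo}(311 − 2(y_{Largo} + y_{Nadir})) − 70y_{Largo} − y_{Largo}².
∂π/∂y_{Largo} = 241 − 6y_{Largo} − 2y_{Nadir} = 0, so y_{Largo} = 241/6 − (1/3)y_{Nadir}.
For Nadir: ∂π/∂y_{Nadir} = 246 − 4y_{Nadir} − 2y_{Largo} = 0 ⇒ y_{Nadir} = 61.5 − 0.5y_{Largo}.
Plugging y_{Nadir} into Largo's best response: y_{Largo} = 241/6 − (1/3)(61.5 − 0.5y_{Largo}) ⇒ (5/6)y_{Largo} = 59/3, so y_{Largo} = 23.6.
Then y_{Nadir} = 61.5 − 0.5·23.6 = 49.7.
Total extraction: 23.6 + 49.7 = 73.3.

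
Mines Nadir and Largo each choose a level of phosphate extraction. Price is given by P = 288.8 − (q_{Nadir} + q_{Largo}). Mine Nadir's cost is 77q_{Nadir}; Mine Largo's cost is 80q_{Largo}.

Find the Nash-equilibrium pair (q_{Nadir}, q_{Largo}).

Mine Nadir's profit: π = q_{Nadir}(288.8 − (q_{Nadir} + q_{Largo})) − 77q_{Nadir}.
∂π/∂q_{Nadir} = 211.8 − 2q_{Nadir} − q_{Largo} = 0, so q_{Nadir} = 105.9 − 0.5q_{Largo}.
By the same steps for Largo: q_{Largo} = 104.4 − 0.5q_{Nadir}.
Substituting the second reaction function into the first: q_{Nadir} = 105.9 − 0.5(104.4 − 0.5q_{Nadir}), which gives 0.75q_{Nadir} = 53.7 ⇒ q_{Nadir} = 71.6.
Then q_{Largo} = 104.4 − 0.5·71.6 = 68.6.

71.6, 68.6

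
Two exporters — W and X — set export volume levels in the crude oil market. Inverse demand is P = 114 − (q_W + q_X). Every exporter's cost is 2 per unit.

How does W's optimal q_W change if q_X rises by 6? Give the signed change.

-3

Exporter W's profit: π = q_W(114 − (q_W + q_X)) − 2q_W.
∂π/∂q_W = 112 − 2q_W − q_X = 0, so q_W = 56 − 0.5q_X.
The reaction-function slope is −0.5, so a 6-unit rise in q_X moves q_W by −0.5 × 6 = −3. W's best response falls — the actions are strategic substitutes.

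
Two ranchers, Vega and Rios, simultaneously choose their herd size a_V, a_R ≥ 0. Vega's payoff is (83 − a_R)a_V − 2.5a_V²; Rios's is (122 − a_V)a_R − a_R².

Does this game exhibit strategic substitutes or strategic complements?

strategic substitutes

Expanding Vega's payoff: 83a_V − a_Ra_V − 2.5a_V².
∂π/∂a_V = 83 − a_R − 5a_V = 0, so a_V = 16.6 − 0.2a_R.
The best-response slope da_V/da_R = −0.2 < 0: the reaction function is downward-sloping, so the choices are strategic substitutes.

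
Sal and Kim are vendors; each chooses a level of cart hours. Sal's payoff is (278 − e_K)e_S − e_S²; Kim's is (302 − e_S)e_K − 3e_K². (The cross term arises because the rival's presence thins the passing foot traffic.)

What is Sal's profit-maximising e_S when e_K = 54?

112

Expanding Sal's payoff: 278e_S − e_Ke_S − e_S².
∂π/∂e_S = 278 − e_K − 2e_S = 0, so e_S = 139 − 0.5e_K.
At e_K = 54: e_S = 139 − 0.5·54 = 112.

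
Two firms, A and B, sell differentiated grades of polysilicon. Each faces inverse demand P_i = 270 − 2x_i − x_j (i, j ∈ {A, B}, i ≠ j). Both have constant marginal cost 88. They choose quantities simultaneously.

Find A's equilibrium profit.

Firm A's profit: π = x_A(270 − 2x_A − x_B) − 88x_A.
∂π/∂x_A = 182 − 4x_A − x_B = 0 ⇒ x_A = 45.5 − 0.25x_B.
The game is symmetric, so in equilibrium x_B = x_A: the reaction function gives 1.25x_A = 45.5, hence x_A = 36.4.
P_A = 270 − 2·36.4 − 36.4 = 160.8.
Profit = (160.8 − 88)·36.4 = 2649.92.

2649.92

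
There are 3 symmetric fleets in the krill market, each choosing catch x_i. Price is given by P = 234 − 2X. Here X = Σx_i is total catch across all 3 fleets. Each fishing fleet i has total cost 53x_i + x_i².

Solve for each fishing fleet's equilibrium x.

A representative fishing fleet's profit is π_i = x_i(234 − 2X) − 53x_i − x_i², with X = x_i + Σ_{j≠i} x_j.
First-order condition: 181 − 6x_i − 2Σ_{j≠i} x_j = 0.
Imposing symmetry (x_j = x for all j) turns Σ_{j≠i} x_j into 2x, so 181 = 10x and x = 18.1.

18.1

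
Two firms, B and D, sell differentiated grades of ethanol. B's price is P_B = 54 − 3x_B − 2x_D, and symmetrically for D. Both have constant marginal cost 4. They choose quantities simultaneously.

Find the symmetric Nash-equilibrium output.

6.25

Firm B's profit: π = x_B(54 − 3x_B − 2x_D) − 4x_B.
∂π/∂x_B = 50 − 6x_B − 2x_D = 0 ⇒ x_B = 25/3 − (1/3)x_D.
The game is symmetric, so in equilibrium x_D = x_B: the reaction function gives (4/3)x_B = 25/3, hence x_B = 6.25.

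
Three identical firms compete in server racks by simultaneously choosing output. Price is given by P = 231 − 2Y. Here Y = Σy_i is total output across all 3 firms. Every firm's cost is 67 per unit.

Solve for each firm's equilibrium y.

A representative firm's profit is π_i = y_i(231 − 2Y) − 67y_i, with Y = y_i + Σ_{j≠i} y_j.
First-order condition: 164 − 4y_i − 2Σ_{j≠i} y_j = 0.
Imposing symmetry (y_j = y for all j) turns Σ_{j≠i} y_j into 2y, so 164 = 8y and y = 20.5.

20.5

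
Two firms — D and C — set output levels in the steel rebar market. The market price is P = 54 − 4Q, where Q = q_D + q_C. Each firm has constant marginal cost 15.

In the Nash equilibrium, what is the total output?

6.5

Firm D's profit: π = q_D(54 − 4(q_D + q_C)) − 15q_D.
∂π/∂q_D = 39 − 8q_D − 4q_C = 0, so q_D = 4.875 − 0.5q_C.
The game is symmetric, so in equilibrium q_C = q_D: the reaction function gives 1.5q_D = 4.875, hence q_D = 3.25.
Total output: 3.25 + 3.25 = 6.5.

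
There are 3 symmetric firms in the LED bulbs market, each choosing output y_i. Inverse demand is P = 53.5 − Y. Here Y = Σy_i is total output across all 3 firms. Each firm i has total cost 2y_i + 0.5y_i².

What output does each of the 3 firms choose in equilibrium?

10.3

A representative firm's profit is π_i = y_i(53.5 − Y) − 2y_i − 0.5y_i², with Y = y_i + Σ_{j≠i} y_j.
First-order condition: 51.5 − 3y_i − Σ_{j≠i} y_j = 0.
Imposing symmetry (y_j = y for all j) turns Σ_{j≠i} y_j into 2y, so 51.5 = 5y and y = 10.3.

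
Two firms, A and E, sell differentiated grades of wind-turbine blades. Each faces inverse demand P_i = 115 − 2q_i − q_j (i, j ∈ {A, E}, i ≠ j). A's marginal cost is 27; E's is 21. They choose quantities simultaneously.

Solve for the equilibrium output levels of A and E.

17.2, 19.2

Firm A's profit: π = q_A(115 − 2q_A − q_E) − 27q_A.
∂π/∂q_A = 88 − 4q_A − q_E = 0 ⇒ q_A = 22 − 0.25q_E.
Similarly q_E = 23.5 − 0.25q_A.
Solving the two reaction functions simultaneously: (1 − (−0.25)(−0.25))q_A = 22 − 0.25·23.5, so 0.9375q_A = 16.125 and q_A = 17.2.
Then q_E = 23.5 − 0.25·17.2 = 19.2.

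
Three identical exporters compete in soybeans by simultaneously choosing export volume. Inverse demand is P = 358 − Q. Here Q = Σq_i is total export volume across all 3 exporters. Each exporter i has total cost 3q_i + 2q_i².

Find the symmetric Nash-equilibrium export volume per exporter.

44.375

A representative exporter's profit is π_i = q_i(358 − Q) − 3q_i − 2q_i², with Q = q_i + Σ_{j≠i} q_j.
First-order condition: 355 − 6q_i − Σ_{j≠i} q_j = 0.
With identical exporters, set every q_j = q: then 355 − 6q − 2q = 0, i.e. q = 355/8 = 44.375.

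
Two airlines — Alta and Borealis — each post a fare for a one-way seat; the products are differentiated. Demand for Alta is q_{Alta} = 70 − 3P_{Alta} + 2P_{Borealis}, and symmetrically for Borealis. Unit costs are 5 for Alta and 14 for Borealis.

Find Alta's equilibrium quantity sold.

53.8125

Alta's profit: π = (P_{Alta} − 5)(70 − 3P_{Alta} + 2P_{Borealis}).
∂π/∂P_{Alta} = 85 − 6P_{Alta} + 2P_{Borealis} = 0 ⇒ P_{Alta} = 85/6 + (1/3)P_{Borealis}.
Similarly P_{Borealis} = 56/3 + (1/3)P_{Alta}.
Plugging P_{Borealis} into Alta's best response: P_{Alta} = 85/6 + (1/3)(56/3 + (1/3)P_{Alta}) ⇒ (8/9)P_{Alta} = 367/18, so P_{Alta} = 22.9375.
Then P_{Borealis} = 56/3 + (1/3)·22.9375 = 26.3125.
q_{Alta} = 70 − 3·22.9375 + 2·26.3125 = 53.8125.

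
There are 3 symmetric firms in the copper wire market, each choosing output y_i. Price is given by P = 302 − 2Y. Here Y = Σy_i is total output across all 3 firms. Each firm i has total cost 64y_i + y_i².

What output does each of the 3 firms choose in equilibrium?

A representative firm's profit is π_i = y_i(302 − 2Y) − 64y_i − y_i², with Y = y_i + Σ_{j≠i} y_j.
First-order condition: 238 − 6y_i − 2Σ_{j≠i} y_j = 0.
In a symmetric equilibrium every firm chooses the same y, so Σ_{j≠i} y_j = 2y. The condition becomes 238 − 10y = 0, giving y = 238/10 = 23.8.

23.8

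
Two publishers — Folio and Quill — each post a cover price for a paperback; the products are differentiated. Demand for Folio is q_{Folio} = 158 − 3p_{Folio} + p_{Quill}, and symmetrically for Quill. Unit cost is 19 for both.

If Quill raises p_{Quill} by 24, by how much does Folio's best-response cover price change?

Folio's profit: π = (p_{Folio} − 19)(158 − 3p_{Folio} + p_{Quill}).
∂π/∂p_{Folio} = 215 − 6p_{Folio} + p_{Quill} = 0 ⇒ p_{Folio} = 215/6 + (1/6)p_{Quill}.
The reaction-function slope is 1/6, so a 24-unit rise in p_{Quill} moves p_{Folio} by 1/6 × 24 = 4. Folio's best response rises — the actions are strategic complements.

4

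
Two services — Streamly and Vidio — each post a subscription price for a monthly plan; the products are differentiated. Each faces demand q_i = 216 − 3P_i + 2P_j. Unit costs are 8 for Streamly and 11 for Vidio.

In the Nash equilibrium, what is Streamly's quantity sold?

157.6875

Streamly's profit: π = (P_{Streamly} − 8)(216 − 3P_{Streamly} + 2P_{Vidio}).
∂π/∂P_{Streamly} = 240 − 6P_{Streamly} + 2P_{Vidio} = 0 ⇒ P_{Streamly} = 40 + (1/3)P_{Vidio}.
Similarly P_{Vidio} = 41.5 + (1/3)P_{Streamly}.
Substituting the second reaction function into the first: P_{Streamly} = 40 + (1/3)(41.5 + (1/3)P_{Streamly}), which gives (8/9)P_{Streamly} = 323/6 ⇒ P_{Streamly} = 60.5625.
Then P_{Vidio} = 41.5 + (1/3)·60.5625 = 61.6875.
q_{Streamly} = 216 − 3·60.5625 + 2·61.6875 = 157.6875.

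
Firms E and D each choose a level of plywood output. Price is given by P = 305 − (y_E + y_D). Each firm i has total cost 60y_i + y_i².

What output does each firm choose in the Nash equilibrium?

Firm E's profit: π = y_E(305 − (y_E + y_D)) − 60y_E − y_E².
∂π/∂y_E = 245 − 4y_E − y_D = 0, so y_E = 61.25 − 0.25y_D.
Setting y_E = y_D in the reaction function: y_E = 61.25 − 0.25y_E, so y_E = 61.25 / 1.25 = 49.

49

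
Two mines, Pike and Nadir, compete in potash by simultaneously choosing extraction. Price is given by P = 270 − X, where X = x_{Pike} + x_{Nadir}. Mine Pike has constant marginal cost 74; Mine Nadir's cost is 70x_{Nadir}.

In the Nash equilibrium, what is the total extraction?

132

Mine Pike's profit: π = x_{Pike}(270 − (x_{Pike} + x_{Nadir})) − 74x_{Pike}.
∂π/∂x_{Pike} = 196 − 2x_{Pike} − x_{Nadir} = 0, so x_{Pike} = 98 − 0.5x_{Nadir}.
By the same steps for Nadir: x_{Nadir} = 100 − 0.5x_{Pike}.
Solving the two reaction functions simultaneously: (1 − (−0.5)(−0.5))x_{Pike} = 98 − 0.5·100, so 0.75x_{Pike} = 48 and x_{Pike} = 64.
Then x_{Nadir} = 100 − 0.5·64 = 68.
Total extraction: 64 + 68 = 132.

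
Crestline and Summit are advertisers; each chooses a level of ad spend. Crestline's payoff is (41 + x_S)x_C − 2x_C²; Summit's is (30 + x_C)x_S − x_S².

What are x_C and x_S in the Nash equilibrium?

16, 23

Expanding Crestline's payoff: 41x_C + x_Sx_C − 2x_C².
∂π/∂x_C = 41 + x_S − 4x_C = 0, so x_C = 10.25 + 0.25x_S.
Likewise for Summit: x_S = 15 + 0.5x_C.
Solving the two reaction functions simultaneously: (1 − (0.25)(0.5))x_C = 10.25 + 0.25·15, so 0.875x_C = 14 and x_C = 16.
Then x_S = 15 + 0.5·16 = 23.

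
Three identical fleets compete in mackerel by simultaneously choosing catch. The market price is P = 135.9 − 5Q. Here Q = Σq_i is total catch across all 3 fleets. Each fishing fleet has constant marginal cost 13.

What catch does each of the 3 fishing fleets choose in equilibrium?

6.145

A representative fishing fleet's profit is π_i = q_i(135.9 − 5Q) − 13q_i, with Q = q_i + Σ_{j≠i} q_j.
First-order condition: 122.9 − 10q_i − 5Σ_{j≠i} q_j = 0.
With identical fishing fleets, set every q_j = q: then 122.9 − 10q − 10q = 0, i.e. q = 122.9/20 = 6.145.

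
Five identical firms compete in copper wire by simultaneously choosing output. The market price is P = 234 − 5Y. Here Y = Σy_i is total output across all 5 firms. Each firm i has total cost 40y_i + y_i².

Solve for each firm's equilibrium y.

A representative firm's profit is π_i = y_i(234 − 5Y) − 40y_i − y_i², with Y = y_i + Σ_{j≠i} y_j.
First-order condition: 194 − 12y_i − 5Σ_{j≠i} y_j = 0.
With identical firms, set every y_j = y: then 194 − 12y − 20y = 0, i.e. y = 194/32 = 6.0625.

6.0625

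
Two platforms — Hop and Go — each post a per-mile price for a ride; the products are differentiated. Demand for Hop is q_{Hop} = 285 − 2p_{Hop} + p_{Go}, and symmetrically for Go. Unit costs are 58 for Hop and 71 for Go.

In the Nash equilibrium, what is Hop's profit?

Hop's profit: π = (p_{Hop} − 58)(285 − 2p_{Hop} + p_{Go}).
∂π/∂p_{Hop} = 401 − 4p_{Hop} + p_{Go} = 0 ⇒ p_{Hop} = 100.25 + 0.25p_{Go}.
Similarly p_{Go} = 106.75 + 0.25p_{Hop}.
Solving the two reaction functions simultaneously: (1 − (0.25)(0.25))p_{Hop} = 100.25 + 0.25·106.75, so 0.9375p_{Hop} = 126.9375 and p_{Hop} = 135.4.
Then p_{Go} = 106.75 + 0.25·135.4 = 140.6.
q_{Hop} = 285 − 2·135.4 + 140.6 = 154.8.
Profit = (135.4 − 58)·154.8 = 11981.52.

11981.52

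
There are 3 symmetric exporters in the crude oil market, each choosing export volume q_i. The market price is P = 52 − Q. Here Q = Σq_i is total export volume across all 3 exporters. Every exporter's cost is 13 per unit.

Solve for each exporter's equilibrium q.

9.75

A representative exporter's profit is π_i = q_i(52 − Q) − 13q_i, with Q = q_i + Σ_{j≠i} q_j.
First-order condition: 39 − 2q_i − Σ_{j≠i} q_j = 0.
Imposing symmetry (q_j = q for all j) turns Σ_{j≠i} q_j into 2q, so 39 = 4q and q = 9.75.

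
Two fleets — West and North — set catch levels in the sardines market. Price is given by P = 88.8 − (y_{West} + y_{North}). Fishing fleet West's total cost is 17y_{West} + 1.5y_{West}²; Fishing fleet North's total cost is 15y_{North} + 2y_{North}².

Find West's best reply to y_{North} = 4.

13.56

Fishing fleet West's profit: π = y_{West}(88.8 − (y_{West} + y_{North})) − 17y_{West} − 1.5y_{West}².
∂π/∂y_{West} = 71.8 − 5y_{West} − y_{North} = 0, so y_{West} = 14.36 − 0.2y_{North}.
At y_{North} = 4: y_{West} = 14.36 − 0.2·4 = 13.56.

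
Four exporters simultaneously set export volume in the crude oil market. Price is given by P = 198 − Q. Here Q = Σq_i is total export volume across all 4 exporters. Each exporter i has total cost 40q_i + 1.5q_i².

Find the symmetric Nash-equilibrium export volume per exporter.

19.75

A representative exporter's profit is π_i = q_i(198 − Q) − 40q_i − 1.5q_i², with Q = q_i + Σ_{j≠i} q_j.
First-order condition: 158 − 5q_i − Σ_{j≠i} q_j = 0.
Imposing symmetry (q_j = q for all j) turns Σ_{j≠i} q_j into 3q, so 158 = 8q and q = 19.75.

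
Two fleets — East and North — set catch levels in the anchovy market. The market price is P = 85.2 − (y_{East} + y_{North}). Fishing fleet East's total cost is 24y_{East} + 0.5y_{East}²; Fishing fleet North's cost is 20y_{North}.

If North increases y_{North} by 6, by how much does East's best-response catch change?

Fishing fleet East's profit: π = y_{East}(85.2 − (y_{East} + y_{North})) − 24y_{East} − 0.5y_{East}².
∂π/∂y_{East} = 61.2 − 3y_{East} − y_{North} = 0, so y_{East} = 20.4 − (1/3)y_{North}.
The reaction-function slope is −1/3, so a 6-unit rise in y_{North} moves y_{East} by −1/3 × 6 = −2. East's best response falls — the actions are strategic substitutes.

-2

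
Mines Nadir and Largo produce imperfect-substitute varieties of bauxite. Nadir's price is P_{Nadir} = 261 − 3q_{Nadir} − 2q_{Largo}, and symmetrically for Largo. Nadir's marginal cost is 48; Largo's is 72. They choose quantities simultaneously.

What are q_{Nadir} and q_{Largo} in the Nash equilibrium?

28.125, 22.125

Mine Nadir's profit: π = q_{Nadir}(261 − 3q_{Nadir} − 2q_{Largo}) − 48q_{Nadir}.
∂π/∂q_{Nadir} = 213 − 6q_{Nadir} − 2q_{Largo} = 0 ⇒ q_{Nadir} = 35.5 − (1/3)q_{Largo}.
Similarly q_{Largo} = 31.5 − (1/3)q_{Nadir}.
Plugging q_{Largo} into Nadir's best response: q_{Nadir} = 35.5 − (1/3)(31.5 − (1/3)q_{Nadir}) ⇒ (8/9)q_{Nadir} = 25, so q_{Nadir} = 28.125.
Then q_{Largo} = 31.5 − (1/3)·28.125 = 22.125.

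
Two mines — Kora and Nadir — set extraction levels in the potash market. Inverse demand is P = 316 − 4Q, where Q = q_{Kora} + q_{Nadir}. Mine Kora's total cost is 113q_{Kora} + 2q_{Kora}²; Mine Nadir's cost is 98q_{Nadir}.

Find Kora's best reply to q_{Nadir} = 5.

Mine Kora's profit: π = q_{Kora}(316 − 4(q_{Kora} + q_{Nadir})) − 113q_{Kora} − 2q_{Kora}².
∂π/∂q_{Kora} = 203 − 12q_{Kora} − 4q_{Nadir} = 0, so q_{Kora} = 203/12 − (1/3)q_{Nadir}.
At q_{Nadir} = 5: q_{Kora} = 203/12 − (1/3)·5 = 15.25.

15.25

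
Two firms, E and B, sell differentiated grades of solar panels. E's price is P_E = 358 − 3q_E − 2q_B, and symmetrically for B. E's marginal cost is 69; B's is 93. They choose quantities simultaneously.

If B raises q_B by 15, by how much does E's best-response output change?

-5

Firm E's profit: π = q_E(358 − 3q_E − 2q_B) − 69q_E.
∂π/∂q_E = 289 − 6q_E − 2q_B = 0 ⇒ q_E = 289/6 − (1/3)q_B.
The reaction-function slope is −1/3, so a 15-unit rise in q_B moves q_E by −1/3 × 15 = −5. E's best response falls — the actions are strategic substitutes.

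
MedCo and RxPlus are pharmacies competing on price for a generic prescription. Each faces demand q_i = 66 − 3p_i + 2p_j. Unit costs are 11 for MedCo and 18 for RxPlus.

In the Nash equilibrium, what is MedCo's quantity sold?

MedCo's profit: π = (p_{MedCo} − 11)(66 − 3p_{MedCo} + 2p_{RxPlus}).
∂π/∂p_{MedCo} = 99 − 6p_{MedCo} + 2p_{RxPlus} = 0 ⇒ p_{MedCo} = 16.5 + (1/3)p_{RxPlus}.
Similarly p_{RxPlus} = 20 + (1/3)p_{MedCo}.
Solving the two reaction functions simultaneously: (1 − (1/3)(1/3))p_{MedCo} = 16.5 + (1/3)·20, so (8/9)p_{MedCo} = 139/6 and p_{MedCo} = 26.0625.
Then p_{RxPlus} = 20 + (1/3)·26.0625 = 28.6875.
q_{MedCo} = 66 − 3·26.0625 + 2·28.6875 = 45.1875.

45.1875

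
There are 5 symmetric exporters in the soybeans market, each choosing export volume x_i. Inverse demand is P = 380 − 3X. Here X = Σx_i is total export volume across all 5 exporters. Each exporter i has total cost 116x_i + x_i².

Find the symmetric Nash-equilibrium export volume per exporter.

A representative exporter's profit is π_i = x_i(380 − 3X) − 116x_i − x_i², with X = x_i + Σ_{j≠i} x_j.
First-order condition: 264 − 8x_i − 3Σ_{j≠i} x_j = 0.
With identical exporters, set every x_j = x: then 264 − 8x − 12x = 0, i.e. x = 264/20 = 13.2.

13.2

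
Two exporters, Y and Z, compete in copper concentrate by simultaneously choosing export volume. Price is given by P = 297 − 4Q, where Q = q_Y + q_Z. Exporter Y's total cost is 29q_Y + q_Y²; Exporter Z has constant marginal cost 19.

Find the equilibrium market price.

125.75

Exporter Y's profit: π = q_Y(297 − 4(q_Y + q_Z)) − 29q_Y − q_Y².
∂π/∂q_Y = 268 − 10q_Y − 4q_Z = 0, so q_Y = 26.8 − 0.4q_Z.
For Z: ∂π/∂q_Z = 278 − 8q_Z − 4q_Y = 0 ⇒ q_Z = 34.75 − 0.5q_Y.
Plugging q_Z into Y's best response: q_Y = 26.8 − 0.4(34.75 − 0.5q_Y) ⇒ 0.8q_Y = 12.9, so q_Y = 16.125.
Then q_Z = 34.75 − 0.5·16.125 = 26.6875.
Equilibrium price: P = 297 − 4·42.8125 = 125.75.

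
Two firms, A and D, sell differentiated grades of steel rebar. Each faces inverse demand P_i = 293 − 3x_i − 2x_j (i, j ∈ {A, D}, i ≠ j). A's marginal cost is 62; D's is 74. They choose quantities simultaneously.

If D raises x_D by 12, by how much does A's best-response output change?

Firm A's profit: π = x_A(293 − 3x_A − 2x_D) − 62x_A.
∂π/∂x_A = 231 − 6x_A − 2x_D = 0 ⇒ x_A = 38.5 − (1/3)x_D.
The reaction-function slope is −1/3, so a 12-unit rise in x_D moves x_A by −1/3 × 12 = −4. A's best response falls — the actions are strategic substitutes.

-4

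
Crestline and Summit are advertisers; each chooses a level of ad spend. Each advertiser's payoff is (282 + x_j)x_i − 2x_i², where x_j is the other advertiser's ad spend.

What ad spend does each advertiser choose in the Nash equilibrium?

94

Crestline's payoff is (282 + x_S)x_C − 2x_C².
∂π/∂x_C = 282 + x_S − 4x_C = 0, so x_C = 70.5 + 0.25x_S.
Setting x_C = x_S in the reaction function: x_C = 70.5 + 0.25x_C, so x_C = 70.5 / 0.75 = 94.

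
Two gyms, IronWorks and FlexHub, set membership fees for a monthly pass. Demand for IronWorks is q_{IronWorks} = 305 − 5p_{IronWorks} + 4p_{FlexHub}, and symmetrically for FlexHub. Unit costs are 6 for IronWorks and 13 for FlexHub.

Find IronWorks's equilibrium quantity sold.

257.5

IronWorks's profit: π = (p_{IronWorks} − 6)(305 − 5p_{IronWorks} + 4p_{FlexHub}).
∂π/∂p_{IronWorks} = 335 − 10p_{IronWorks} + 4p_{FlexHub} = 0 ⇒ p_{IronWorks} = 33.5 + 0.4p_{FlexHub}.
Similarly p_{FlexHub} = 37 + 0.4p_{IronWorks}.
Substituting the second reaction function into the first: p_{IronWorks} = 33.5 + 0.4(37 + 0.4p_{IronWorks}), which gives 0.84p_{IronWorks} = 48.3 ⇒ p_{IronWorks} = 57.5.
Then p_{FlexHub} = 37 + 0.4·57.5 = 60.
q_{IronWorks} = 305 − 5·57.5 + 4·60 = 257.5.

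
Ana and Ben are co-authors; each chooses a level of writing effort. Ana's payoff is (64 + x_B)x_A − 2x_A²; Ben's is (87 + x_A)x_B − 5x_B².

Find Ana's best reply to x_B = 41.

26.25

Expanding Ana's payoff: 64x_A + x_Bx_A − 2x_A².
∂π/∂x_A = 64 + x_B − 4x_A = 0, so x_A = 16 + 0.25x_B.
At x_B = 41: x_A = 16 + 0.25·41 = 26.25.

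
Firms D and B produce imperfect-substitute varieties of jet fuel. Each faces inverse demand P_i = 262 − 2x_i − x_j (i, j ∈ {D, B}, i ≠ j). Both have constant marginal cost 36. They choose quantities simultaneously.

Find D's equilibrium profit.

4086.08

Firm D's profit: π = x_D(262 − 2x_D − x_B) − 36x_D.
∂π/∂x_D = 226 − 4x_D − x_B = 0 ⇒ x_D = 56.5 − 0.25x_B.
The game is symmetric, so in equilibrium x_B = x_D: the reaction function gives 1.25x_D = 56.5, hence x_D = 45.2.
P_D = 262 − 2·45.2 − 45.2 = 126.4.
Profit = (126.4 − 36)·45.2 = 4086.08.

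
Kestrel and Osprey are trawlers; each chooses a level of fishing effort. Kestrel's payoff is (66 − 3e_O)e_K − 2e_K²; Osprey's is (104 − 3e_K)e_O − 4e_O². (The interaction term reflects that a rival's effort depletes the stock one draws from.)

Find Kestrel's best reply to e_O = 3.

Expanding Kestrel's payoff: 66e_K − 3e_Oe_K − 2e_K².
∂π/∂e_K = 66 − 3e_O − 4e_K = 0, so e_K = 16.5 − 0.75e_O.
At e_O = 3: e_K = 16.5 − 0.75·3 = 14.25.

14.25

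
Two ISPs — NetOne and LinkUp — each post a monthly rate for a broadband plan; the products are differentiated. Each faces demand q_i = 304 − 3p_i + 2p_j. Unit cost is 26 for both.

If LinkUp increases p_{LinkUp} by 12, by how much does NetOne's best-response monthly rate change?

NetOne's profit: π = (p_{NetOne} − 26)(304 − 3p_{NetOne} + 2p_{LinkUp}).
∂π/∂p_{NetOne} = 382 − 6p_{NetOne} + 2p_{LinkUp} = 0 ⇒ p_{NetOne} = 191/3 + (1/3)p_{LinkUp}.
The reaction-function slope is 1/3, so a 12-unit rise in p_{LinkUp} moves p_{NetOne} by 1/3 × 12 = 4. NetOne's best response rises — the actions are strategic complements.

4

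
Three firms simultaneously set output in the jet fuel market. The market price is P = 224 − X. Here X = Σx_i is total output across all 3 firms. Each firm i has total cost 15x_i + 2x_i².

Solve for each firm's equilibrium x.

A representative firm's profit is π_i = x_i(224 − X) − 15x_i − 2x_i², with X = x_i + Σ_{j≠i} x_j.
First-order condition: 209 − 6x_i − Σ_{j≠i} x_j = 0.
With identical firms, set every x_j = x: then 209 − 6x − 2x = 0, i.e. x = 209/8 = 26.125.

26.125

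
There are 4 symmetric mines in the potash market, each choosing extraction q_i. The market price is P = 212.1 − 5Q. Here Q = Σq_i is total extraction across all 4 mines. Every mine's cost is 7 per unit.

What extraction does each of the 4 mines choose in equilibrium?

8.204

A representative mine's profit is π_i = q_i(212.1 − 5Q) − 7q_i, with Q = q_i + Σ_{j≠i} q_j.
First-order condition: 205.1 − 10q_i − 5Σ_{j≠i} q_j = 0.
With identical mines, set every q_j = q: then 205.1 − 10q − 15q = 0, i.e. q = 205.1/25 = 8.204.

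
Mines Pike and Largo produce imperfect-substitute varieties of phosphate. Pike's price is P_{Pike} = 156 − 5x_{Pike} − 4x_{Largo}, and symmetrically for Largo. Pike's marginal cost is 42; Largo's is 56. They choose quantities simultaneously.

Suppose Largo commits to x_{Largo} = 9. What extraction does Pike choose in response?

7.8

Mine Pike's profit: π = x_{Pike}(156 − 5x_{Pike} − 4x_{Largo}) − 42x_{Pike}.
∂π/∂x_{Pike} = 114 − 10x_{Pike} − 4x_{Largo} = 0 ⇒ x_{Pike} = 11.4 − 0.4x_{Largo}.
At x_{Largo} = 9: x_{Pike} = 11.4 − 0.4·9 = 7.8.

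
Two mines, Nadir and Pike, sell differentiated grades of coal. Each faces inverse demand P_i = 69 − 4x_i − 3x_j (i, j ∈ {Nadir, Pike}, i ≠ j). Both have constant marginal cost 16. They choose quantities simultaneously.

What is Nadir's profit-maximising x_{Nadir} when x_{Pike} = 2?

5.875

Mine Nadir's profit: π = x_{Nadir}(69 − 4x_{Nadir} − 3x_{Pike}) − 16x_{Nadir}.
∂π/∂x_{Nadir} = 53 − 8x_{Nadir} − 3x_{Pike} = 0 ⇒ x_{Nadir} = 6.625 − 0.375x_{Pike}.
At x_{Pike} = 2: x_{Nadir} = 6.625 − 0.375·2 = 5.875.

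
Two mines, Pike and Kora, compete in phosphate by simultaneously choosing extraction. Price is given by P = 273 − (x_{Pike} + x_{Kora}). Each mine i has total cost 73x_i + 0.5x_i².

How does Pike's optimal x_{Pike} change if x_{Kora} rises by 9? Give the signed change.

-3

Mine Pike's profit: π = x_{Pike}(273 − (x_{Pike} + x_{Kora})) − 73x_{Pike} − 0.5x_{Pike}².
∂π/∂x_{Pike} = 200 − 3x_{Pike} − x_{Kora} = 0, so x_{Pike} = 200/3 − (1/3)x_{Kora}.
The reaction-function slope is −1/3, so a 9-unit rise in x_{Kora} moves x_{Pike} by −1/3 × 9 = −3. Pike's best response falls — the actions are strategic substitutes.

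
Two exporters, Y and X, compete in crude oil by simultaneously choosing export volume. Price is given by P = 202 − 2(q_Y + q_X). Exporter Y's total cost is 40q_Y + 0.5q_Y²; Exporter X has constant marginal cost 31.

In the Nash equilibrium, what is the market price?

97.375

Exporter Y's profit: π = q_Y(202 − 2(q_Y + q_X)) − 40q_Y − 0.5q_Y².
∂π/∂q_Y = 162 − 5q_Y − 2q_X = 0, so q_Y = 32.4 − 0.4q_X.
For X: ∂π/∂q_X = 171 − 4q_X − 2q_Y = 0 ⇒ q_X = 42.75 − 0.5q_Y.
Plugging q_X into Y's best response: q_Y = 32.4 − 0.4(42.75 − 0.5q_Y) ⇒ 0.8q_Y = 15.3, so q_Y = 19.125.
Then q_X = 42.75 − 0.5·19.125 = 33.1875.
Equilibrium price: P = 202 − 2·52.3125 = 97.375.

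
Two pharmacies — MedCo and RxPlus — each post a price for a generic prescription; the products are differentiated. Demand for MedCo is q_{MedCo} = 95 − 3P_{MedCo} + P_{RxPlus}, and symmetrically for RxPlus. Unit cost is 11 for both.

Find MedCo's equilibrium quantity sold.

MedCo's profit: π = (P_{MedCo} − 11)(95 − 3P_{MedCo} + P_{RxPlus}).
∂π/∂P_{MedCo} = 128 − 6P_{MedCo} + P_{RxPlus} = 0 ⇒ P_{MedCo} = 64/3 + (1/6)P_{RxPlus}.
By symmetry P_{RxPlus} = P_{MedCo}; substituting into the reaction function, (5/6)P_{MedCo} = 64/3 and P_{MedCo} = 25.6.
q_{MedCo} = 95 − 3·25.6 + 25.6 = 43.8.

43.8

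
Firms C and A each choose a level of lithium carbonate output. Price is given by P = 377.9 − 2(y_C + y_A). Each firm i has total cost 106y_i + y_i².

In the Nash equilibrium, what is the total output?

67.975

Firm C's profit: π = y_C(377.9 − 2(y_C + y_A)) − 106y_C − y_C².
∂π/∂y_C = 271.9 − 6y_C − 2y_A = 0, so y_C = 2719/60 − (1/3)y_A.
By symmetry y_A = y_C; substituting into the reaction function, (4/3)y_C = 2719/60 and y_C = 33.9875.
Total output: 33.9875 + 33.9875 = 67.975.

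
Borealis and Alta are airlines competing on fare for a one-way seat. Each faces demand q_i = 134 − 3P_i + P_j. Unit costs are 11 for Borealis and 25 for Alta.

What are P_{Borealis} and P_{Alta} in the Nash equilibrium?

34.6, 40.6

Borealis's profit: π = (P_{Borealis} − 11)(134 − 3P_{Borealis} + P_{Alta}).
∂π/∂P_{Borealis} = 167 − 6P_{Borealis} + P_{Alta} = 0 ⇒ P_{Borealis} = 167/6 + (1/6)P_{Alta}.
Similarly P_{Alta} = 209/6 + (1/6)P_{Borealis}.
Plugging P_{Alta} into Borealis's best response: P_{Borealis} = 167/6 + (1/6)(209/6 + (1/6)P_{Borealis}) ⇒ (35/36)P_{Borealis} = 1211/36, so P_{Borealis} = 34.6.
Then P_{Alta} = 209/6 + (1/6)·34.6 = 40.6.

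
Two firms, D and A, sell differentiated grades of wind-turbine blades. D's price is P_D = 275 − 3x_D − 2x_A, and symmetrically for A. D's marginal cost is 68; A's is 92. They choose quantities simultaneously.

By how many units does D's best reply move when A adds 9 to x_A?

-3

Firm D's profit: π = x_D(275 − 3x_D − 2x_A) − 68x_D.
∂π/∂x_D = 207 − 6x_D − 2x_A = 0 ⇒ x_D = 34.5 − (1/3)x_A.
The reaction-function slope is −1/3, so a 9-unit rise in x_A moves x_D by −1/3 × 9 = −3. D's best response falls — the actions are strategic substitutes.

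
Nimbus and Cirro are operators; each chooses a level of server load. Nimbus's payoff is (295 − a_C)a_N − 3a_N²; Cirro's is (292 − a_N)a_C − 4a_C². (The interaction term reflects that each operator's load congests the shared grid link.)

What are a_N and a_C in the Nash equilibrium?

44, 31

Expanding Nimbus's payoff: 295a_N − a_Ca_N − 3a_N².
∂π/∂a_N = 295 − a_C − 6a_N = 0, so a_N = 295/6 − (1/6)a_C.
Likewise for Cirro: a_C = 36.5 − 0.125a_N.
Substituting the second reaction function into the first: a_N = 295/6 − (1/6)(36.5 − 0.125a_N), which gives (47/48)a_N = 517/12 ⇒ a_N = 44.
Then a_C = 36.5 − 0.125·44 = 31.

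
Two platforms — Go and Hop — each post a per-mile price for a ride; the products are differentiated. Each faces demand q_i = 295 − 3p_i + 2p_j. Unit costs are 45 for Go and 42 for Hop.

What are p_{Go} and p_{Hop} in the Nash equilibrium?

Go's profit: π = (p_{Go} − 45)(295 − 3p_{Go} + 2p_{Hop}).
∂π/∂p_{Go} = 430 − 6p_{Go} + 2p_{Hop} = 0 ⇒ p_{Go} = 215/3 + (1/3)p_{Hop}.
Similarly p_{Hop} = 421/6 + (1/3)p_{Go}.
Substituting the second reaction function into the first: p_{Go} = 215/3 + (1/3)(421/6 + (1/3)p_{Go}), which gives (8/9)p_{Go} = 1711/18 ⇒ p_{Go} = 106.9375.
Then p_{Hop} = 421/6 + (1/3)·106.9375 = 105.8125.

106.9375, 105.8125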